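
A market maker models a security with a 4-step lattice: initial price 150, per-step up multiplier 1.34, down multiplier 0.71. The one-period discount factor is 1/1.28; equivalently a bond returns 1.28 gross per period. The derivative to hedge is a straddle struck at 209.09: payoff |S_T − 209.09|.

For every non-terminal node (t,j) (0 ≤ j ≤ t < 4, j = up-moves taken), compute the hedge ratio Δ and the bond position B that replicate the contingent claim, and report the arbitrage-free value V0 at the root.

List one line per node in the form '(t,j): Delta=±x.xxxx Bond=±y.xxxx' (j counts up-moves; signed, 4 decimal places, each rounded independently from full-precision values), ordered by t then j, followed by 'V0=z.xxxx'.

Under the risk-neutral measure, an up-move has probability p* = (R−d)/(u−d) = 0.9048 and values discount at R = 1.28.
Payoff layer (t=4): V(4,0)=170.9725, V(4,1)=137.1499, V(4,2)=73.3157, V(4,3)=47.1601, V(4,4)=274.5369
  t=3,j=0: stock 53.6866 → up 71.9401 (V=137.1499), down 38.1175 (V=170.9725). Price 109.6649; hedge Δ=-1.0000, bond B=163.3516.
  t=3,j=1: stock 101.3241 → up 135.7743 (V=73.3157), down 71.9401 (V=137.1499). Price 62.0275; hedge Δ=-1.0000, bond B=163.3516.
  t=3,j=2: stock 191.2314 → up 256.2501 (V=47.1601), down 135.7743 (V=73.3157). Price 38.7899; hedge Δ=-0.2171, bond B=80.3068.
  t=3,j=3: stock 360.9156 → up 483.6269 (V=274.5369), down 256.2501 (V=47.1601). Price 197.5640; hedge Δ=1.0000, bond B=-163.3516.
  t=2,j=0: stock 75.6150 → up 101.3241 (V=62.0275), down 53.6866 (V=109.6649). Price 52.0034; hedge Δ=-1.0000, bond B=127.6184.
  t=2,j=1: stock 142.7100 → up 191.2314 (V=38.7899), down 101.3241 (V=62.0275). Price 32.0336; hedge Δ=-0.2585, bond B=68.9186.
  t=2,j=2: stock 269.3400 → up 360.9156 (V=197.5640), down 191.2314 (V=38.7899). Price 142.5334; hedge Δ=0.9357, bond B=-109.4891.
  t=1,j=0: stock 106.5000 → up 142.7100 (V=32.0336), down 75.6150 (V=52.0034). Price 26.5121; hedge Δ=-0.2976, bond B=58.2102.
  t=1,j=1: stock 201.0000 → up 269.3400 (V=142.5334), down 142.7100 (V=32.0336). Price 103.1325; hedge Δ=0.8726, bond B=-72.2640.
  t=0,j=0: stock 150.0000 → up 201.0000 (V=103.1325), down 106.5000 (V=26.5121). Price 74.8713; hedge Δ=0.8108, bond B=-46.7483.
Each (Δ,B) replicates both successor values, so the strategy is self-financing and V0 is arbitrage-free.

(0,0): Delta=0.8108 Bond=-46.7483
(1,0): Delta=-0.2976 Bond=58.2102
(1,1): Delta=0.8726 Bond=-72.2640
(2,0): Delta=-1.0000 Bond=127.6184
(2,1): Delta=-0.2585 Bond=68.9186
(2,2): Delta=0.9357 Bond=-109.4891
(3,0): Delta=-1.0000 Bond=163.3516
(3,1): Delta=-1.0000 Bond=163.3516
(3,2): Delta=-0.2171 Bond=80.3068
(3,3): Delta=1.0000 Bond=-163.3516
V0=74.8713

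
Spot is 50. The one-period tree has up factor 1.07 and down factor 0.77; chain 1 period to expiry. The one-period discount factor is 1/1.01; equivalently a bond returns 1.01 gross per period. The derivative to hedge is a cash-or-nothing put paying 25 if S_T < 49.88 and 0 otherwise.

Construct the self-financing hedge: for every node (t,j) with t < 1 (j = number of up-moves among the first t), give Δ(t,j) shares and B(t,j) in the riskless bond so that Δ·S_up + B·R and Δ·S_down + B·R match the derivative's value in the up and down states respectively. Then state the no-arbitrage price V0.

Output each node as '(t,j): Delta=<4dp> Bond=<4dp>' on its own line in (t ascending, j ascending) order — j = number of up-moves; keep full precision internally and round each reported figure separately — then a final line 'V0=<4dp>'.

(0,0): Delta=-1.6667 Bond=88.2838
V0=4.9505

Risk-neutral probability p* = (R−d)/(u−d) = (1.01−0.77)/(1.07−0.77) = 0.8000.
Payoff layer (t=1): V(1,0)=25.0000, V(1,1)=0.0000
Node (0,0) S=50.0000: V=(p*·0.0000+(1−p*)·25.0000)/1.01=4.9505; Δ=(0.0000−25.0000)/(53.5000−38.5000)=-1.6667; B=V−Δ·S=88.2838
Root portfolio cost Δ·50+B reproduces V0=4.9505.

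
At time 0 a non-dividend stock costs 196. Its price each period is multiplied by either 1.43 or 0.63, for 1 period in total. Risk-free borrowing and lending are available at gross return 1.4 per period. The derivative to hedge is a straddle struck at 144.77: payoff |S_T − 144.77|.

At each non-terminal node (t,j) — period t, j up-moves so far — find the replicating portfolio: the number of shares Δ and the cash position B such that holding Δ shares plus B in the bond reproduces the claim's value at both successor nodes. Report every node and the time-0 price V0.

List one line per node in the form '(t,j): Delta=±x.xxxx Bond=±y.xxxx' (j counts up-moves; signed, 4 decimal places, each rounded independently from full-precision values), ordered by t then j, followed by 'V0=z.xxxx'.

(0,0): Delta=0.7284 Bond=-49.0416
V0=93.7334

Under the risk-neutral measure, an up-move has probability p* = (R−d)/(u−d) = 0.9625 and values discount at R = 1.4.
Terminal values V(1,·): V(1,0)=21.2900, V(1,1)=135.5100
  t=0,j=0: stock 196.0000 → up 280.2800 (V=135.5100), down 123.4800 (V=21.2900). Price 93.7334; hedge Δ=0.7284, bond B=-49.0416.
Root portfolio cost Δ·196+B reproduces V0=93.7334.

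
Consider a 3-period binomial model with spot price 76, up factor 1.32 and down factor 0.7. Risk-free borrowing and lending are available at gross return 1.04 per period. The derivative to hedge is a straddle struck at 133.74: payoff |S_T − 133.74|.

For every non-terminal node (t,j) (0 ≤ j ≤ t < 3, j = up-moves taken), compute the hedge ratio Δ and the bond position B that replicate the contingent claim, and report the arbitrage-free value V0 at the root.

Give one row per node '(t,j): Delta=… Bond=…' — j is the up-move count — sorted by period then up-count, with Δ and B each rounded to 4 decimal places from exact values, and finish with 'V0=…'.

The replicating-portfolio and risk-neutral prices coincide; use p* = (1.04−0.7)/(1.32−0.7) = 0.5484 for the latter.
Terminal values V(3,·): V(3,0)=107.6720, V(3,1)=84.5832, V(3,2)=41.0443, V(3,3)=41.0576
  t=2,j=0: stock 37.2400 → up 49.1568 (V=84.5832), down 26.0680 (V=107.6720). Price 91.3562; hedge Δ=-1.0000, bond B=128.5962.
  t=2,j=1: stock 70.2240 → up 92.6957 (V=41.0443), down 49.1568 (V=84.5832). Price 58.3722; hedge Δ=-1.0000, bond B=128.5962.
  t=2,j=2: stock 132.4224 → up 174.7976 (V=41.0576), down 92.6957 (V=41.0443). Price 39.4727; hedge Δ=0.0002, bond B=39.4513.
  t=1,j=0: stock 53.2000 → up 70.2240 (V=58.3722), down 37.2400 (V=91.3562). Price 70.4501; hedge Δ=-1.0000, bond B=123.6501.
  t=1,j=1: stock 100.3200 → up 132.4224 (V=39.4727), down 70.2240 (V=58.3722). Price 46.1615; hedge Δ=-0.3039, bond B=76.6445.
  t=0,j=0: stock 76.0000 → up 100.3200 (V=46.1615), down 53.2000 (V=70.4501). Price 54.9332; hedge Δ=-0.5155, bond B=94.1085.
Root portfolio cost Δ·76+B reproduces V0=54.9332.

(0,0): Delta=-0.5155 Bond=94.1085
(1,0): Delta=-1.0000 Bond=123.6501
(1,1): Delta=-0.3039 Bond=76.6445
(2,0): Delta=-1.0000 Bond=128.5962
(2,1): Delta=-1.0000 Bond=128.5962
(2,2): Delta=0.0002 Bond=39.4513
V0=54.9332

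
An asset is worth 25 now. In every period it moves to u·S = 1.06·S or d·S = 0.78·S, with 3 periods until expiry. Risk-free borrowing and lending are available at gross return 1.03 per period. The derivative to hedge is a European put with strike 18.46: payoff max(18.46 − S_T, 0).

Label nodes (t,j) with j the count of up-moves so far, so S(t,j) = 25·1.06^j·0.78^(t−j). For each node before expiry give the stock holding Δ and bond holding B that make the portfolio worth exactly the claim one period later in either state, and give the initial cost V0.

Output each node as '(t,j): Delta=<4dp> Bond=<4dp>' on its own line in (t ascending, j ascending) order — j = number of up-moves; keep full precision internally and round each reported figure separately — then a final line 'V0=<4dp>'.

(0,0): Delta=-0.0668 Bond=1.7433
(1,0): Delta=-0.4522 Bond=9.3114
(1,1): Delta=-0.0328 Bond=0.8937
(2,0): Delta=-1.0000 Bond=17.9223
(2,1): Delta=-0.4039 Bond=8.5910
(2,2): Delta=0.0000 Bond=0.0000
V0=0.0732

Risk-neutral probability p* = (R−d)/(u−d) = (1.03−0.78)/(1.06−0.78) = 0.8929.
Terminal values V(3,·): V(3,0)=6.5962, V(3,1)=2.3374, V(3,2)=0.0000, V(3,3)=0.0000
(2,0): S=15.2100. Δ = (V_up−V_dn)/(S_up−S_dn) = (2.3374−6.5962)/(16.1226−11.8638) = -1.0000. V = [p*·2.3374 + (1−p*)·6.5962]/1.03 = 2.7123. B = V − Δ·S = 17.9223.
(2,1): S=20.6700. Δ = (V_up−V_dn)/(S_up−S_dn) = (0.0000−2.3374)/(21.9102−16.1226) = -0.4039. V = [p*·0.0000 + (1−p*)·2.3374]/1.03 = 0.2431. B = V − Δ·S = 8.5910.
(2,2): S=28.0900. Δ = (V_up−V_dn)/(S_up−S_dn) = (0.0000−0.0000)/(29.7754−21.9102) = 0.0000. V = [p*·0.0000 + (1−p*)·0.0000]/1.03 = 0.0000. B = V − Δ·S = 0.0000.
(1,0): S=19.5000. Δ = (V_up−V_dn)/(S_up−S_dn) = (0.2431−2.7123)/(20.6700−15.2100) = -0.4522. V = [p*·0.2431 + (1−p*)·2.7123]/1.03 = 0.4929. B = V − Δ·S = 9.3114.
(1,1): S=26.5000. Δ = (V_up−V_dn)/(S_up−S_dn) = (0.0000−0.2431)/(28.0900−20.6700) = -0.0328. V = [p*·0.0000 + (1−p*)·0.2431]/1.03 = 0.0253. B = V − Δ·S = 0.8937.
(0,0): S=25.0000. Δ = (V_up−V_dn)/(S_up−S_dn) = (0.0253−0.4929)/(26.5000−19.5000) = -0.0668. V = [p*·0.0253 + (1−p*)·0.4929]/1.03 = 0.0732. B = V − Δ·S = 1.7433.
Each (Δ,B) replicates both successor values, so the strategy is self-financing and V0 is arbitrage-free.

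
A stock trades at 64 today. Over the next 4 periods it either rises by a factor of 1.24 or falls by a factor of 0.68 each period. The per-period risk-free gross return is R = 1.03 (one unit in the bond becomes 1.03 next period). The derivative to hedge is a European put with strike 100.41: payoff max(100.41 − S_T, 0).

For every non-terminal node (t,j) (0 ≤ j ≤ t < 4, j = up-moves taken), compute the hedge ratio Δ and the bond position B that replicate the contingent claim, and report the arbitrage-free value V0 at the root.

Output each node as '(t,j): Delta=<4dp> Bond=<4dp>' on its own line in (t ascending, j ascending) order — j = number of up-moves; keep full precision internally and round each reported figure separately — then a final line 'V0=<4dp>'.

(0,0): Delta=-0.6827 Bond=75.8061
(1,0): Delta=-1.0000 Bond=91.8894
(1,1): Delta=-0.5783 Bond=69.7949
(2,0): Delta=-1.0000 Bond=94.6461
(2,1): Delta=-1.0000 Bond=94.6461
(2,2): Delta=-0.4395 Bond=58.2343
(3,0): Delta=-1.0000 Bond=97.4854
(3,1): Delta=-1.0000 Bond=97.4854
(3,2): Delta=-1.0000 Bond=97.4854
(3,3): Delta=-0.2551 Bond=37.4789
V0=32.1136

Risk-neutral probability p* = (R−d)/(u−d) = (1.03−0.68)/(1.24−0.68) = 0.6250.
At expiry t=4: V(4,0)=86.7259, V(4,1)=75.4567, V(4,2)=54.9069, V(4,3)=17.4337, V(4,4)=0.0000
(3,0): S=20.1236. Δ = (V_up−V_dn)/(S_up−S_dn) = (75.4567−86.7259)/(24.9533−13.6841) = -1.0000. V = [p*·75.4567 + (1−p*)·86.7259]/1.03 = 77.3618. B = V − Δ·S = 97.4854.
(3,1): S=36.6961. Δ = (V_up−V_dn)/(S_up−S_dn) = (54.9069−75.4567)/(45.5031−24.9533) = -1.0000. V = [p*·54.9069 + (1−p*)·75.4567]/1.03 = 60.7894. B = V − Δ·S = 97.4854.
(3,2): S=66.9164. Δ = (V_up−V_dn)/(S_up−S_dn) = (17.4337−54.9069)/(82.9763−45.5031) = -1.0000. V = [p*·17.4337 + (1−p*)·54.9069]/1.03 = 30.5691. B = V − Δ·S = 97.4854.
(3,3): S=122.0239. Δ = (V_up−V_dn)/(S_up−S_dn) = (0.0000−17.4337)/(151.3097−82.9763) = -0.2551. V = [p*·0.0000 + (1−p*)·17.4337]/1.03 = 6.3472. B = V − Δ·S = 37.4789.
(2,0): S=29.5936. Δ = (V_up−V_dn)/(S_up−S_dn) = (60.7894−77.3618)/(36.6961−20.1236) = -1.0000. V = [p*·60.7894 + (1−p*)·77.3618]/1.03 = 65.0525. B = V − Δ·S = 94.6461.
(2,1): S=53.9648. Δ = (V_up−V_dn)/(S_up−S_dn) = (30.5691−60.7894)/(66.9164−36.6961) = -1.0000. V = [p*·30.5691 + (1−p*)·60.7894]/1.03 = 40.6813. B = V − Δ·S = 94.6461.
(2,2): S=98.4064. Δ = (V_up−V_dn)/(S_up−S_dn) = (6.3472−30.5691)/(122.0239−66.9164) = -0.4395. V = [p*·6.3472 + (1−p*)·30.5691]/1.03 = 14.9810. B = V − Δ·S = 58.2343.
(1,0): S=43.5200. Δ = (V_up−V_dn)/(S_up−S_dn) = (40.6813−65.0525)/(53.9648−29.5936) = -1.0000. V = [p*·40.6813 + (1−p*)·65.0525]/1.03 = 48.3694. B = V − Δ·S = 91.8894.
(1,1): S=79.3600. Δ = (V_up−V_dn)/(S_up−S_dn) = (14.9810−40.6813)/(98.4064−53.9648) = -0.5783. V = [p*·14.9810 + (1−p*)·40.6813]/1.03 = 23.9015. B = V − Δ·S = 69.7949.
(0,0): S=64.0000. Δ = (V_up−V_dn)/(S_up−S_dn) = (23.9015−48.3694)/(79.3600−43.5200) = -0.6827. V = [p*·23.9015 + (1−p*)·48.3694]/1.03 = 32.1136. B = V − Δ·S = 75.8061.
Self-financing check: at every node Δ·S+B equals the discounted successor values.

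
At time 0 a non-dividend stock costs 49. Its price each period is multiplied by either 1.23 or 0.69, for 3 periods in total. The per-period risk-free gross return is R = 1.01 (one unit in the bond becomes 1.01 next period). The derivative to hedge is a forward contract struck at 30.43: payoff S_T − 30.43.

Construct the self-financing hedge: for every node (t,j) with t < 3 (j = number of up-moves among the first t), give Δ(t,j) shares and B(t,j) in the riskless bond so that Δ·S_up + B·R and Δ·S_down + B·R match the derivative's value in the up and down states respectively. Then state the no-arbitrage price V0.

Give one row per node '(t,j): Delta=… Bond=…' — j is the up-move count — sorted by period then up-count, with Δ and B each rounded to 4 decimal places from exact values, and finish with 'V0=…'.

(0,0): Delta=1.0000 Bond=-29.5351
(1,0): Delta=1.0000 Bond=-29.8304
(1,1): Delta=1.0000 Bond=-29.8304
(2,0): Delta=1.0000 Bond=-30.1287
(2,1): Delta=1.0000 Bond=-30.1287
(2,2): Delta=1.0000 Bond=-30.1287
V0=19.4649

No-arbitrage ⇒ martingale measure with p* = (R−d)/(u−d) = 0.5926.
Terminal values V(3,·): V(3,0)=-14.3331, V(3,1)=-1.7355, V(3,2)=20.7211, V(3,3)=60.7525
(2,0): S=23.3289. Δ = (V_up−V_dn)/(S_up−S_dn) = (-1.7355−-14.3331)/(28.6945−16.0969) = 1.0000. V = [p*·-1.7355 + (1−p*)·-14.3331]/1.01 = -6.7998. B = V − Δ·S = -30.1287.
(2,1): S=41.5863. Δ = (V_up−V_dn)/(S_up−S_dn) = (20.7211−-1.7355)/(51.1511−28.6945) = 1.0000. V = [p*·20.7211 + (1−p*)·-1.7355]/1.01 = 11.4576. B = V − Δ·S = -30.1287.
(2,2): S=74.1321. Δ = (V_up−V_dn)/(S_up−S_dn) = (60.7525−20.7211)/(91.1825−51.1511) = 1.0000. V = [p*·60.7525 + (1−p*)·20.7211]/1.01 = 44.0034. B = V − Δ·S = -30.1287.
(1,0): S=33.8100. Δ = (V_up−V_dn)/(S_up−S_dn) = (11.4576−-6.7998)/(41.5863−23.3289) = 1.0000. V = [p*·11.4576 + (1−p*)·-6.7998]/1.01 = 3.9796. B = V − Δ·S = -29.8304.
(1,1): S=60.2700. Δ = (V_up−V_dn)/(S_up−S_dn) = (44.0034−11.4576)/(74.1321−41.5863) = 1.0000. V = [p*·44.0034 + (1−p*)·11.4576]/1.01 = 30.4396. B = V − Δ·S = -29.8304.
(0,0): S=49.0000. Δ = (V_up−V_dn)/(S_up−S_dn) = (30.4396−3.9796)/(60.2700−33.8100) = 1.0000. V = [p*·30.4396 + (1−p*)·3.9796]/1.01 = 19.4649. B = V − Δ·S = -29.5351.
The time-0 hedge costs 19.4649, which is the no-arbitrage price.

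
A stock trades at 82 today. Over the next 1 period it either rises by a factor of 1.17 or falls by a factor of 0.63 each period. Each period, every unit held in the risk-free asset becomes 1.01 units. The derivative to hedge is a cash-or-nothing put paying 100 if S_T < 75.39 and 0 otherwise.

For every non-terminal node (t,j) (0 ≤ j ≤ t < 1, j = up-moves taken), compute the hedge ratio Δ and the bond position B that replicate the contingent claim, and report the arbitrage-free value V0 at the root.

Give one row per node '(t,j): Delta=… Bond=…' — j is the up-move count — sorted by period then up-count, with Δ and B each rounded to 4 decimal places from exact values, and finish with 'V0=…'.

The replicating-portfolio and risk-neutral prices coincide; use p* = (1.01−0.63)/(1.17−0.63) = 0.7037 for the latter.
Terminal values V(1,·): V(1,0)=100.0000, V(1,1)=0.0000
  t=0,j=0: stock 82.0000 → up 95.9400 (V=0.0000), down 51.6600 (V=100.0000). Price 29.3363; hedge Δ=-2.2584, bond B=214.5215.
Self-financing check: at every node Δ·S+B equals the discounted successor values.

(0,0): Delta=-2.2584 Bond=214.5215
V0=29.3363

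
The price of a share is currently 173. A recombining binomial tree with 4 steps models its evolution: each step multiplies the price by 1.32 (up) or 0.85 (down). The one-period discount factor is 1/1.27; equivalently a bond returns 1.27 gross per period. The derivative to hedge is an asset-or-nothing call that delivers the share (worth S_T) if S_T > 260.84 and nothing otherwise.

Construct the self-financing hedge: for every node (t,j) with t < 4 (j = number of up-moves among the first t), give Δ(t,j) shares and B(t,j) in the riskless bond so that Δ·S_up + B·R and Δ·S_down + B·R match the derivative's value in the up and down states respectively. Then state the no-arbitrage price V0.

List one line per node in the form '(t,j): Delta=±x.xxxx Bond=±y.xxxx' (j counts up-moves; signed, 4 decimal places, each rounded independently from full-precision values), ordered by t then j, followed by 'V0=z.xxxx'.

(0,0): Delta=1.3188 Bond=-59.9224
(1,0): Delta=2.4228 Bond=-238.4512
(1,1): Delta=1.2341 Bond=-56.7741
(2,0): Delta=0.0000 Bond=0.0000
(2,1): Delta=2.6085 Bond=-338.8846
(2,2): Delta=1.1288 Bond=-40.3434
(3,0): Delta=0.0000 Bond=0.0000
(3,1): Delta=0.0000 Bond=0.0000
(3,2): Delta=2.8085 Bond=-481.6196
(3,3): Delta=1.0000 Bond=0.0000
V0=168.2240

Under the risk-neutral measure, an up-move has probability p* = (R−d)/(u−d) = 0.8936 and values discount at R = 1.27.
Terminal values V(4,·): V(4,0)=0.0000, V(4,1)=0.0000, V(4,2)=0.0000, V(4,3)=338.2103, V(4,4)=525.2207
  t=3,j=0: stock 106.2436 → up 140.2416 (V=0.0000), down 90.3071 (V=0.0000). Price 0.0000; hedge Δ=0.0000, bond B=0.0000.
  t=3,j=1: stock 164.9901 → up 217.7869 (V=0.0000), down 140.2416 (V=0.0000). Price 0.0000; hedge Δ=0.0000, bond B=0.0000.
  t=3,j=2: stock 256.2199 → up 338.2103 (V=338.2103), down 217.7869 (V=0.0000). Price 237.9768; hedge Δ=2.8085, bond B=-481.6196.
  t=3,j=3: stock 397.8945 → up 525.2207 (V=525.2207), down 338.2103 (V=338.2103). Price 397.8945; hedge Δ=1.0000, bond B=0.0000.
  t=2,j=0: stock 124.9925 → up 164.9901 (V=0.0000), down 106.2436 (V=0.0000). Price 0.0000; hedge Δ=0.0000, bond B=0.0000.
  t=2,j=1: stock 194.1060 → up 256.2199 (V=237.9768), down 164.9901 (V=0.0000). Price 167.4489; hedge Δ=2.6085, bond B=-338.8846.
  t=2,j=2: stock 301.4352 → up 397.8945 (V=397.8945), down 256.2199 (V=237.9768). Price 299.9070; hedge Δ=1.1288, bond B=-40.3434.
  t=1,j=0: stock 147.0500 → up 194.1060 (V=167.4489), down 124.9925 (V=0.0000). Price 117.8230; hedge Δ=2.4228, bond B=-238.4512.
  t=1,j=1: stock 228.3600 → up 301.4352 (V=299.9070), down 194.1060 (V=167.4489). Price 225.0518; hedge Δ=1.2341, bond B=-56.7741.
  t=0,j=0: stock 173.0000 → up 228.3600 (V=225.0518), down 147.0500 (V=117.8230). Price 168.2240; hedge Δ=1.3188, bond B=-59.9224.
The time-0 hedge costs 168.2240, which is the no-arbitrage price.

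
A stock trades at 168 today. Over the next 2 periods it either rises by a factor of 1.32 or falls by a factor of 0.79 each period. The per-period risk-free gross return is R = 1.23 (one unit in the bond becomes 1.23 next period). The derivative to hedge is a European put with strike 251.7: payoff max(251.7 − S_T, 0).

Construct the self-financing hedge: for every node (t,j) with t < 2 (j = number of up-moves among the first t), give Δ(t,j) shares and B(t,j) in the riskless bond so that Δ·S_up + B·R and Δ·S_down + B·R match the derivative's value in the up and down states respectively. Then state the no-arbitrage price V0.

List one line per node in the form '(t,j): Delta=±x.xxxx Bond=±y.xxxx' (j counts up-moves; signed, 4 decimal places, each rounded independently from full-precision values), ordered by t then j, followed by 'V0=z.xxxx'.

(0,0): Delta=-0.6890 Bond=132.8150
(1,0): Delta=-1.0000 Bond=204.6341
(1,1): Delta=-0.6510 Bond=154.9205
V0=17.0577

Since d<R<u, set p* = (R−d)/(u−d) = 0.8302; price each node as the discounted p*-expectation of its children.
Terminal values V(2,·): V(2,0)=146.8512, V(2,1)=76.5096, V(2,2)=0.0000
Node (1,0) S=132.7200: V=(p*·76.5096+(1−p*)·146.8512)/1.23=71.9141; Δ=(76.5096−146.8512)/(175.1904−104.8488)=-1.0000; B=V−Δ·S=204.6341
Node (1,1) S=221.7600: V=(p*·0.0000+(1−p*)·76.5096)/1.23=10.5628; Δ=(0.0000−76.5096)/(292.7232−175.1904)=-0.6510; B=V−Δ·S=154.9205
Node (0,0) S=168.0000: V=(p*·10.5628+(1−p*)·71.9141)/1.23=17.0577; Δ=(10.5628−71.9141)/(221.7600−132.7200)=-0.6890; B=V−Δ·S=132.8150
The time-0 hedge costs 17.0577, which is the no-arbitrage price.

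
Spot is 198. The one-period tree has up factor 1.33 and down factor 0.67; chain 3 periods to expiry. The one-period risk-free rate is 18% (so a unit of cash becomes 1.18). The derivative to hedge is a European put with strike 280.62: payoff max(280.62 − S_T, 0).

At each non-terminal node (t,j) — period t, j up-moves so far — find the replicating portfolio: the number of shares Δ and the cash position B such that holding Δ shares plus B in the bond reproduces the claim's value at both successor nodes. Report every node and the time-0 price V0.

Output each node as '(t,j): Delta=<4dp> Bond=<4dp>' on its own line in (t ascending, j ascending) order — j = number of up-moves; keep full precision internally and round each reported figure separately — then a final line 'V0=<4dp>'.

(0,0): Delta=-0.3922 Bond=102.4684
(1,0): Delta=-1.0000 Bond=201.5369
(1,1): Delta=-0.3022 Bond=97.1997
(2,0): Delta=-1.0000 Bond=237.8136
(2,1): Delta=-1.0000 Bond=237.8136
(2,2): Delta=-0.1988 Bond=78.4846
V0=24.8030

Under the risk-neutral measure, an up-move has probability p* = (R−d)/(u−d) = 0.7727 and values discount at R = 1.18.
At expiry t=3: V(3,0)=221.0689, V(3,1)=162.4067, V(3,2)=45.9577, V(3,3)=0.0000
  t=2,j=0: stock 88.8822 → up 118.2133 (V=162.4067), down 59.5511 (V=221.0689). Price 148.9314; hedge Δ=-1.0000, bond B=237.8136.
  t=2,j=1: stock 176.4378 → up 234.6623 (V=45.9577), down 118.2133 (V=162.4067). Price 61.3758; hedge Δ=-1.0000, bond B=237.8136.
  t=2,j=2: stock 350.2422 → up 465.8221 (V=0.0000), down 234.6623 (V=45.9577). Price 8.8516; hedge Δ=-0.1988, bond B=78.4846.
  t=1,j=0: stock 132.6600 → up 176.4378 (V=61.3758), down 88.8822 (V=148.9314). Price 68.8769; hedge Δ=-1.0000, bond B=201.5369.
  t=1,j=1: stock 263.3400 → up 350.2422 (V=8.8516), down 176.4378 (V=61.3758). Price 17.6177; hedge Δ=-0.3022, bond B=97.1997.
  t=0,j=0: stock 198.0000 → up 263.3400 (V=17.6177), down 132.6600 (V=68.8769). Price 24.8030; hedge Δ=-0.3922, bond B=102.4684.
Each (Δ,B) replicates both successor values, so the strategy is self-financing and V0 is arbitrage-free.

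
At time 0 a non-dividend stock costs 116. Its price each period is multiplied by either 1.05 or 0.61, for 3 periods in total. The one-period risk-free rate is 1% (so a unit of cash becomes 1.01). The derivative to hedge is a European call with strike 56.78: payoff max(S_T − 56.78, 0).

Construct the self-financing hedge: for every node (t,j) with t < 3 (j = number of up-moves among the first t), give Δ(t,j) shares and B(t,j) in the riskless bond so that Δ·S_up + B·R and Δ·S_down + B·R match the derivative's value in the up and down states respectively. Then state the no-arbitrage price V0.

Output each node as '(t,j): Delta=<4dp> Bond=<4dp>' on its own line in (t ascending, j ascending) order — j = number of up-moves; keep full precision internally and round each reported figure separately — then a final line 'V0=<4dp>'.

(0,0): Delta=0.9606 Bond=-50.2680
(1,0): Delta=0.6138 Bond=-26.2332
(1,1): Delta=0.9808 Bond=-53.2244
(2,0): Delta=0.0000 Bond=0.0000
(2,1): Delta=0.6495 Bond=-29.1451
(2,2): Delta=1.0000 Bond=-56.2178
V0=61.1628

No-arbitrage ⇒ martingale measure with p* = (R−d)/(u−d) = 0.9091.
Payoff layer (t=3): V(3,0)=0.0000, V(3,1)=0.0000, V(3,2)=21.2329, V(3,3)=77.5045
(2,0): S=43.1636. Δ = (V_up−V_dn)/(S_up−S_dn) = (0.0000−0.0000)/(45.3218−26.3298) = 0.0000. V = [p*·0.0000 + (1−p*)·0.0000]/1.01 = 0.0000. B = V − Δ·S = 0.0000.
(2,1): S=74.2980. Δ = (V_up−V_dn)/(S_up−S_dn) = (21.2329−0.0000)/(78.0129−45.3218) = 0.6495. V = [p*·21.2329 + (1−p*)·0.0000]/1.01 = 19.1115. B = V − Δ·S = -29.1451.
(2,2): S=127.8900. Δ = (V_up−V_dn)/(S_up−S_dn) = (77.5045−21.2329)/(134.2845−78.0129) = 1.0000. V = [p*·77.5045 + (1−p*)·21.2329]/1.01 = 71.6722. B = V − Δ·S = -56.2178.
(1,0): S=70.7600. Δ = (V_up−V_dn)/(S_up−S_dn) = (19.1115−0.0000)/(74.2980−43.1636) = 0.6138. V = [p*·19.1115 + (1−p*)·0.0000]/1.01 = 17.2021. B = V − Δ·S = -26.2332.
(1,1): S=121.8000. Δ = (V_up−V_dn)/(S_up−S_dn) = (71.6722−19.1115)/(127.8900−74.2980) = 0.9808. V = [p*·71.6722 + (1−p*)·19.1115]/1.01 = 66.2316. B = V − Δ·S = -53.2244.
(0,0): S=116.0000. Δ = (V_up−V_dn)/(S_up−S_dn) = (66.2316−17.2021)/(121.8000−70.7600) = 0.9606. V = [p*·66.2316 + (1−p*)·17.2021]/1.01 = 61.1628. B = V − Δ·S = -50.2680.
Root portfolio cost Δ·116+B reproduces V0=61.1628.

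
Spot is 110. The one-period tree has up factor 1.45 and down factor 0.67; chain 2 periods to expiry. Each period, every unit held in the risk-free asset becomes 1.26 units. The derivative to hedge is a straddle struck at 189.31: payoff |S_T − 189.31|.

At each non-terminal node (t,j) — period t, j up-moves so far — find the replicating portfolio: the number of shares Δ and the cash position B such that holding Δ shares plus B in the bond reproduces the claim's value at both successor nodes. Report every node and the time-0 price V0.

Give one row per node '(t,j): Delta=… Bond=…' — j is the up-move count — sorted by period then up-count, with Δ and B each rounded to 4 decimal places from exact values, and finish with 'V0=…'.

(0,0): Delta=-0.4128 Bond=84.8939
(1,0): Delta=-1.0000 Bond=150.2460
(1,1): Delta=-0.3254 Bond=93.0288
V0=39.4905

The replicating-portfolio and risk-neutral prices coincide; use p* = (1.26−0.67)/(1.45−0.67) = 0.7564 for the latter.
Terminal values V(2,·): V(2,0)=139.9310, V(2,1)=82.4450, V(2,2)=41.9650
(1,0): S=73.7000. Δ = (V_up−V_dn)/(S_up−S_dn) = (82.4450−139.9310)/(106.8650−49.3790) = -1.0000. V = [p*·82.4450 + (1−p*)·139.9310]/1.26 = 76.5460. B = V − Δ·S = 150.2460.
(1,1): S=159.5000. Δ = (V_up−V_dn)/(S_up−S_dn) = (41.9650−82.4450)/(231.2750−106.8650) = -0.3254. V = [p*·41.9650 + (1−p*)·82.4450]/1.26 = 41.1314. B = V − Δ·S = 93.0288.
(0,0): S=110.0000. Δ = (V_up−V_dn)/(S_up−S_dn) = (41.1314−76.5460)/(159.5000−73.7000) = -0.4128. V = [p*·41.1314 + (1−p*)·76.5460]/1.26 = 39.4905. B = V − Δ·S = 84.8939.
Check: Δ(0,0)·S0 + B(0,0) = 39.4905 = V0.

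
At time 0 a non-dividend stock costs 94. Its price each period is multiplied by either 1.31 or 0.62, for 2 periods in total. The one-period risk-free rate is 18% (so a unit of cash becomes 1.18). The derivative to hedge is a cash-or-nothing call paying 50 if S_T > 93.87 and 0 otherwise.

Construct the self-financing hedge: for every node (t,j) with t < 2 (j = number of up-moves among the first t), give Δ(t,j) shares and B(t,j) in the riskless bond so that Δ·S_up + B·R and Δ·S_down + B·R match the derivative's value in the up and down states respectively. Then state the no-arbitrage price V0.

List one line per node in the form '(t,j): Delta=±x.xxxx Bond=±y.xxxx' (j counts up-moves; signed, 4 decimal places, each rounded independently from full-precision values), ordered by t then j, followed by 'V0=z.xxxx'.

(0,0): Delta=0.5302 Bond=-26.1871
(1,0): Delta=0.0000 Bond=0.0000
(1,1): Delta=0.5885 Bond=-38.0742
V0=23.6529

Under the risk-neutral measure, an up-move has probability p* = (R−d)/(u−d) = 0.8116 and values discount at R = 1.18.
Payoff layer (t=2): V(2,0)=0.0000, V(2,1)=0.0000, V(2,2)=50.0000
  t=1,j=0: stock 58.2800 → up 76.3468 (V=0.0000), down 36.1336 (V=0.0000). Price 0.0000; hedge Δ=0.0000, bond B=0.0000.
  t=1,j=1: stock 123.1400 → up 161.3134 (V=50.0000), down 76.3468 (V=0.0000). Price 34.3896; hedge Δ=0.5885, bond B=-38.0742.
  t=0,j=0: stock 94.0000 → up 123.1400 (V=34.3896), down 58.2800 (V=0.0000). Price 23.6529; hedge Δ=0.5302, bond B=-26.1871.
The time-0 hedge costs 23.6529, which is the no-arbitrage price.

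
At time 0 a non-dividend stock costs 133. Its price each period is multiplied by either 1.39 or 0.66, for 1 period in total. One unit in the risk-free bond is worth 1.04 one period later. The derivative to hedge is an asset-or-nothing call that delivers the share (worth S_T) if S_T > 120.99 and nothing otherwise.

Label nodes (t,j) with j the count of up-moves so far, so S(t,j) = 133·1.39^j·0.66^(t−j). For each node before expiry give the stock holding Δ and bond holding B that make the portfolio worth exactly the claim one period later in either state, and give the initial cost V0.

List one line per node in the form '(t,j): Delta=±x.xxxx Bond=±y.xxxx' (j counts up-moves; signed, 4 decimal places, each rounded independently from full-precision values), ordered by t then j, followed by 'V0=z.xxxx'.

The replicating-portfolio and risk-neutral prices coincide; use p* = (1.04−0.66)/(1.39−0.66) = 0.5205 for the latter.
At expiry t=1: V(1,0)=0.0000, V(1,1)=184.8700
Node (0,0) S=133.0000: V=(p*·184.8700+(1−p*)·0.0000)/1.04=92.5324; Δ=(184.8700−0.0000)/(184.8700−87.7800)=1.9041; B=V−Δ·S=-160.7142
The time-0 hedge costs 92.5324, which is the no-arbitrage price.

(0,0): Delta=1.9041 Bond=-160.7142
V0=92.5324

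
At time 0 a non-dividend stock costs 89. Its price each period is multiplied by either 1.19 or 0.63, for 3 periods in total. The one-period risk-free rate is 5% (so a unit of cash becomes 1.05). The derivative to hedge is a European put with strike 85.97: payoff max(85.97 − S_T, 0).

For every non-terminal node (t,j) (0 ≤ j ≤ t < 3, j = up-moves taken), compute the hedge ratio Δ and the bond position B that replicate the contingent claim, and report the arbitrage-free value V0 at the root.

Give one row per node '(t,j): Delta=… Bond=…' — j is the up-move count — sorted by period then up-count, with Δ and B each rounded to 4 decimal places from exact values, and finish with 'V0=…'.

(0,0): Delta=-0.3447 Bond=39.2737
(1,0): Delta=-1.0000 Bond=77.9773
(1,1): Delta=-0.2291 Bond=28.9907
(2,0): Delta=-1.0000 Bond=81.8762
(2,1): Delta=-1.0000 Bond=81.8762
(2,2): Delta=-0.0931 Bond=13.2950
V0=8.5911

Under the risk-neutral measure, an up-move has probability p* = (R−d)/(u−d) = 0.7500 and values discount at R = 1.05.
Payoff layer (t=3): V(3,0)=63.7158, V(3,1)=43.9343, V(3,2)=6.5693, V(3,3)=0.0000
  t=2,j=0: stock 35.3241 → up 42.0357 (V=43.9343), down 22.2542 (V=63.7158). Price 46.5521; hedge Δ=-1.0000, bond B=81.8762.
  t=2,j=1: stock 66.7233 → up 79.4007 (V=6.5693), down 42.0357 (V=43.9343). Price 15.1529; hedge Δ=-1.0000, bond B=81.8762.
  t=2,j=2: stock 126.0329 → up 149.9792 (V=0.0000), down 79.4007 (V=6.5693). Price 1.5641; hedge Δ=-0.0931, bond B=13.2950.
  t=1,j=0: stock 56.0700 → up 66.7233 (V=15.1529), down 35.3241 (V=46.5521). Price 21.9073; hedge Δ=-1.0000, bond B=77.9773.
  t=1,j=1: stock 105.9100 → up 126.0329 (V=1.5641), down 66.7233 (V=15.1529). Price 4.7251; hedge Δ=-0.2291, bond B=28.9907.
  t=0,j=0: stock 89.0000 → up 105.9100 (V=4.7251), down 56.0700 (V=21.9073). Price 8.5911; hedge Δ=-0.3447, bond B=39.2737.
The time-0 hedge costs 8.5911, which is the no-arbitrage price.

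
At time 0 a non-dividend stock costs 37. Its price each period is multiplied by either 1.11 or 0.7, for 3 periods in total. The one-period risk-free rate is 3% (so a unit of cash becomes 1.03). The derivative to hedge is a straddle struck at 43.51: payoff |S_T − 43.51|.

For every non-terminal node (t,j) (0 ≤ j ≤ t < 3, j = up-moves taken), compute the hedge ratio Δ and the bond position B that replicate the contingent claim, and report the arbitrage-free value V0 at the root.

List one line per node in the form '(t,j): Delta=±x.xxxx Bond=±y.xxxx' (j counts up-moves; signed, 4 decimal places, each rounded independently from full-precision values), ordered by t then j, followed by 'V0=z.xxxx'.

(0,0): Delta=-0.4290 Bond=25.4602
(1,0): Delta=-1.0000 Bond=41.0123
(1,1): Delta=-0.3417 Bond=22.6389
(2,0): Delta=-1.0000 Bond=42.2427
(2,1): Delta=-1.0000 Bond=42.2427
(2,2): Delta=-0.2411 Bond=18.7303
V0=9.5864

No-arbitrage ⇒ martingale measure with p* = (R−d)/(u−d) = 0.8049.
Terminal values V(3,·): V(3,0)=30.8190, V(3,1)=23.3857, V(3,2)=11.5986, V(3,3)=7.0923
(2,0): S=18.1300. Δ = (V_up−V_dn)/(S_up−S_dn) = (23.3857−30.8190)/(20.1243−12.6910) = -1.0000. V = [p*·23.3857 + (1−p*)·30.8190]/1.03 = 24.1127. B = V − Δ·S = 42.2427.
(2,1): S=28.7490. Δ = (V_up−V_dn)/(S_up−S_dn) = (11.5986−23.3857)/(31.9114−20.1243) = -1.0000. V = [p*·11.5986 + (1−p*)·23.3857]/1.03 = 13.4937. B = V − Δ·S = 42.2427.
(2,2): S=45.5877. Δ = (V_up−V_dn)/(S_up−S_dn) = (7.0923−11.5986)/(50.6023−31.9114) = -0.2411. V = [p*·7.0923 + (1−p*)·11.5986]/1.03 = 7.7394. B = V − Δ·S = 18.7303.
(1,0): S=25.9000. Δ = (V_up−V_dn)/(S_up−S_dn) = (13.4937−24.1127)/(28.7490−18.1300) = -1.0000. V = [p*·13.4937 + (1−p*)·24.1127]/1.03 = 15.1123. B = V − Δ·S = 41.0123.
(1,1): S=41.0700. Δ = (V_up−V_dn)/(S_up−S_dn) = (7.7394−13.4937)/(45.5877−28.7490) = -0.3417. V = [p*·7.7394 + (1−p*)·13.4937]/1.03 = 8.6041. B = V − Δ·S = 22.6389.
(0,0): S=37.0000. Δ = (V_up−V_dn)/(S_up−S_dn) = (8.6041−15.1123)/(41.0700−25.9000) = -0.4290. V = [p*·8.6041 + (1−p*)·15.1123]/1.03 = 9.5864. B = V − Δ·S = 25.4602.
Root portfolio cost Δ·37+B reproduces V0=9.5864.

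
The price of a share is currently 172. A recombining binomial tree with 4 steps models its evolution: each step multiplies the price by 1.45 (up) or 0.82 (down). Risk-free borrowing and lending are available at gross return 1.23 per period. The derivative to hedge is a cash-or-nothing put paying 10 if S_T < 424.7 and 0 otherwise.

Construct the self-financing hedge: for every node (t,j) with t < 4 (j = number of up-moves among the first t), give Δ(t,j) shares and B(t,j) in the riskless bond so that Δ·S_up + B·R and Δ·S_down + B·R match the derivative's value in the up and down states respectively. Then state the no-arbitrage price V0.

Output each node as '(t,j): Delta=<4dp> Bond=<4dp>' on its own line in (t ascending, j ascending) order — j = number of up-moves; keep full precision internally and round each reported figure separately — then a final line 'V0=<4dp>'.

(0,0): Delta=-0.0220 Bond=5.6879
(1,0): Delta=-0.0315 Bond=8.3362
(1,1): Delta=-0.0191 Bond=6.2770
(2,0): Delta=0.0000 Bond=6.6098
(2,1): Delta=-0.0411 Bond=12.2088
(2,2): Delta=-0.0125 Bond=5.3125
(3,0): Delta=0.0000 Bond=8.1301
(3,1): Delta=0.0000 Bond=8.1301
(3,2): Delta=-0.0535 Bond=18.7121
(3,3): Delta=0.0000 Bond=0.0000
V0=1.9032

Under the risk-neutral measure, an up-move has probability p* = (R−d)/(u−d) = 0.6508 and values discount at R = 1.23.
Terminal payoffs: V(4,0)=10.0000, V(4,1)=10.0000, V(4,2)=10.0000, V(4,3)=0.0000, V(4,4)=0.0000
Node (3,0) S=94.8353: V=(p*·10.0000+(1−p*)·10.0000)/1.23=8.1301; Δ=(10.0000−10.0000)/(137.5112−77.7649)=0.0000; B=V−Δ·S=8.1301
Node (3,1) S=167.6966: V=(p*·10.0000+(1−p*)·10.0000)/1.23=8.1301; Δ=(10.0000−10.0000)/(243.1600−137.5112)=0.0000; B=V−Δ·S=8.1301
Node (3,2) S=296.5366: V=(p*·0.0000+(1−p*)·10.0000)/1.23=2.8391; Δ=(0.0000−10.0000)/(429.9781−243.1600)=-0.0535; B=V−Δ·S=18.7121
Node (3,3) S=524.3635: V=(p*·0.0000+(1−p*)·0.0000)/1.23=0.0000; Δ=(0.0000−0.0000)/(760.3271−429.9781)=0.0000; B=V−Δ·S=0.0000
Node (2,0) S=115.6528: V=(p*·8.1301+(1−p*)·8.1301)/1.23=6.6098; Δ=(8.1301−8.1301)/(167.6966−94.8353)=0.0000; B=V−Δ·S=6.6098
Node (2,1) S=204.5080: V=(p*·2.8391+(1−p*)·8.1301)/1.23=3.8103; Δ=(2.8391−8.1301)/(296.5366−167.6966)=-0.0411; B=V−Δ·S=12.2088
Node (2,2) S=361.6300: V=(p*·0.0000+(1−p*)·2.8391)/1.23=0.8060; Δ=(0.0000−2.8391)/(524.3635−296.5366)=-0.0125; B=V−Δ·S=5.3125
Node (1,0) S=141.0400: V=(p*·3.8103+(1−p*)·6.6098)/1.23=3.8926; Δ=(3.8103−6.6098)/(204.5080−115.6528)=-0.0315; B=V−Δ·S=8.3362
Node (1,1) S=249.4000: V=(p*·0.8060+(1−p*)·3.8103)/1.23=1.5083; Δ=(0.8060−3.8103)/(361.6300−204.5080)=-0.0191; B=V−Δ·S=6.2770
Node (0,0) S=172.0000: V=(p*·1.5083+(1−p*)·3.8926)/1.23=1.9032; Δ=(1.5083−3.8926)/(249.4000−141.0400)=-0.0220; B=V−Δ·S=5.6879
The time-0 hedge costs 1.9032, which is the no-arbitrage price.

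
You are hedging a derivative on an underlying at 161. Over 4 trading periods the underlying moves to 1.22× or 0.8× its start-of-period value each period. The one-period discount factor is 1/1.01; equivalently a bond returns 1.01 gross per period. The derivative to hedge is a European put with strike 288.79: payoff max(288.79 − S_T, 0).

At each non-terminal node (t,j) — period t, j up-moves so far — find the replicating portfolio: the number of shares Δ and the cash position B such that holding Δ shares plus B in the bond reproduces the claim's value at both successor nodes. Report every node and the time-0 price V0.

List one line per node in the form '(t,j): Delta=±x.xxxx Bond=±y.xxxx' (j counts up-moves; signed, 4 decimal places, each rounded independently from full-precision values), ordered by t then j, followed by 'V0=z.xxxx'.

(0,0): Delta=-0.8782 Bond=261.9905
(1,0): Delta=-1.0000 Bond=280.2967
(1,1): Delta=-0.7984 Bond=248.9241
(2,0): Delta=-1.0000 Bond=283.0997
(2,1): Delta=-1.0000 Bond=283.0997
(2,2): Delta=-0.6661 Bond=219.7270
(3,0): Delta=-1.0000 Bond=285.9307
(3,1): Delta=-1.0000 Bond=285.9307
(3,2): Delta=-1.0000 Bond=285.9307
(3,3): Delta=-0.4472 Bond=157.9177
V0=120.5984

Risk-neutral probability p* = (R−d)/(u−d) = (1.01−0.8)/(1.22−0.8) = 0.5000.
Terminal values V(4,·): V(4,0)=222.8444, V(4,1)=188.2230, V(4,2)=135.4253, V(4,3)=54.9088, V(4,4)=0.0000
Node (3,0) S=82.4320: V=(p*·188.2230+(1−p*)·222.8444)/1.01=203.4987; Δ=(188.2230−222.8444)/(100.5670−65.9456)=-1.0000; B=V−Δ·S=285.9307
Node (3,1) S=125.7088: V=(p*·135.4253+(1−p*)·188.2230)/1.01=160.2219; Δ=(135.4253−188.2230)/(153.3647−100.5670)=-1.0000; B=V−Δ·S=285.9307
Node (3,2) S=191.7059: V=(p*·54.9088+(1−p*)·135.4253)/1.01=94.2248; Δ=(54.9088−135.4253)/(233.8812−153.3647)=-1.0000; B=V−Δ·S=285.9307
Node (3,3) S=292.3515: V=(p*·0.0000+(1−p*)·54.9088)/1.01=27.1826; Δ=(0.0000−54.9088)/(356.6689−233.8812)=-0.4472; B=V−Δ·S=157.9177
Node (2,0) S=103.0400: V=(p*·160.2219+(1−p*)·203.4987)/1.01=180.0597; Δ=(160.2219−203.4987)/(125.7088−82.4320)=-1.0000; B=V−Δ·S=283.0997
Node (2,1) S=157.1360: V=(p*·94.2248+(1−p*)·160.2219)/1.01=125.9637; Δ=(94.2248−160.2219)/(191.7059−125.7088)=-1.0000; B=V−Δ·S=283.0997
Node (2,2) S=239.6324: V=(p*·27.1826+(1−p*)·94.2248)/1.01=60.1026; Δ=(27.1826−94.2248)/(292.3515−191.7059)=-0.6661; B=V−Δ·S=219.7270
Node (1,0) S=128.8000: V=(p*·125.9637+(1−p*)·180.0597)/1.01=151.4967; Δ=(125.9637−180.0597)/(157.1360−103.0400)=-1.0000; B=V−Δ·S=280.2967
Node (1,1) S=196.4200: V=(p*·60.1026+(1−p*)·125.9637)/1.01=92.1120; Δ=(60.1026−125.9637)/(239.6324−157.1360)=-0.7984; B=V−Δ·S=248.9241
Node (0,0) S=161.0000: V=(p*·92.1120+(1−p*)·151.4967)/1.01=120.5984; Δ=(92.1120−151.4967)/(196.4200−128.8000)=-0.8782; B=V−Δ·S=261.9905
Check: Δ(0,0)·S0 + B(0,0) = 120.5984 = V0.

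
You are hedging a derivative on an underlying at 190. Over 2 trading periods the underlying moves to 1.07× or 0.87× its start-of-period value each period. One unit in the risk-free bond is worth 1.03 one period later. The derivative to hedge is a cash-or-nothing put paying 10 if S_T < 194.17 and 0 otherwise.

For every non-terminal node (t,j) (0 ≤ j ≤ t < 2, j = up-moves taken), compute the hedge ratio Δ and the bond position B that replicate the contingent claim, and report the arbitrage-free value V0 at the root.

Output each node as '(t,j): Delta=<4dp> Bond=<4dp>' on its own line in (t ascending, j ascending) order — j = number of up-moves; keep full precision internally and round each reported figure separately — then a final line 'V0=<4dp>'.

(0,0): Delta=-0.2044 Bond=42.2283
(1,0): Delta=0.0000 Bond=9.7087
(1,1): Delta=-0.2459 Bond=51.9417
V0=3.3933

No-arbitrage ⇒ martingale measure with p* = (R−d)/(u−d) = 0.8000.
At expiry t=2: V(2,0)=10.0000, V(2,1)=10.0000, V(2,2)=0.0000
  t=1,j=0: stock 165.3000 → up 176.8710 (V=10.0000), down 143.8110 (V=10.0000). Price 9.7087; hedge Δ=0.0000, bond B=9.7087.
  t=1,j=1: stock 203.3000 → up 217.5310 (V=0.0000), down 176.8710 (V=10.0000). Price 1.9417; hedge Δ=-0.2459, bond B=51.9417.
  t=0,j=0: stock 190.0000 → up 203.3000 (V=1.9417), down 165.3000 (V=9.7087). Price 3.3933; hedge Δ=-0.2044, bond B=42.2283.
Self-financing check: at every node Δ·S+B equals the discounted successor values.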